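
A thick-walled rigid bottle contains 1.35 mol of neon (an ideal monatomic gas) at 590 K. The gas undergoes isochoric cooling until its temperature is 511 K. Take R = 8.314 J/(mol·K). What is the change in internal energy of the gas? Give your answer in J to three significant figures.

Constant volume ⇒ W = 0, so Q = ΔU = nCᵥΔT with Cᵥ = 3R/2 = 12.47 J/(mol·K).
ΔU = (1.35)(12.47)(511 − 590) = -1330 J.

ΔU ≈ -1330 J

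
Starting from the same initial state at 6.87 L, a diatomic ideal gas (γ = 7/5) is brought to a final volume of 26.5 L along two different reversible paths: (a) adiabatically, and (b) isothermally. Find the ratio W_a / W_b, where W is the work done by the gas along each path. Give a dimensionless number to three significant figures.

W_a / W_b ≈ 0.773

Path (a) adiabatic: W = P₁V₁(1 − (V₁/V₂)^(γ−1))/(γ−1) → W_a/(P₁V₁) = 1.043.
Path (b) isothermal: W = P₁V₁ ln(V₂/V₁) → W_b/(P₁V₁) = 1.35.
W_a / W_b = 1.043 / 1.35 = 0.7727.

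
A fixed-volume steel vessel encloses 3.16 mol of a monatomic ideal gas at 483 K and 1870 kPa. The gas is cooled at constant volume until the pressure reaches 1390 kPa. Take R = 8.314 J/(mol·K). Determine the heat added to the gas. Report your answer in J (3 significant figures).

Q ≈ -4890 J

Constant volume ⇒ W = 0, so Q = ΔU = nCᵥΔT with Cᵥ = 3R/2 = 12.47 J/(mol·K).
At constant V, T₂/T₁ = P₂/P₁ ⇒ ΔT = T₁(P₂/P₁ − 1) = 483·(1390/1870 − 1) = -124 K.
ΔU = (3.16)(12.47)(-124) = -4886 J.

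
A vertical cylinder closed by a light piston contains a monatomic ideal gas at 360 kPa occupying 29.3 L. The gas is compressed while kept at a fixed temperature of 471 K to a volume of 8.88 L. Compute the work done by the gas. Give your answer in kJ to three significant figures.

W ≈ -12.6 kJ

Isothermal: W = nRT ln(V₂/V₁) = P₁V₁ ln(V₂/V₁).
P₁V₁ = (360 kPa)(29.3 L) = 10548 J.
W = 10548 × ln(8.88/29.3) = 10548 × -1.194
W_by_gas = -12592 J.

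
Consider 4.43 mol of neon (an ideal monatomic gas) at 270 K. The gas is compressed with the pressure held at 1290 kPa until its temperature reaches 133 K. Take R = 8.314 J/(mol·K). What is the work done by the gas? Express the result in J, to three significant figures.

Isobaric: W = P ΔV = nR ΔT.
W = (4.43)(8.314)(133 − 270) = -5046 J.

W ≈ -5050 J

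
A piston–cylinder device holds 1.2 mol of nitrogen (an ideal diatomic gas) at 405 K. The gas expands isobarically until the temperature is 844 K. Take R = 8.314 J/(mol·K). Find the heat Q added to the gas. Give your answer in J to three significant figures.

Isobaric: W = nRΔT = (1.2)(8.314)(439) = 4380 J.
ΔU = nCᵥΔT with Cᵥ = 5R/2: ΔU = (1.2)(20.79)(439) = 10950 J.
Q = ΔU + W = 10950 + 4380 = 15329 J.

Q ≈ 15300 J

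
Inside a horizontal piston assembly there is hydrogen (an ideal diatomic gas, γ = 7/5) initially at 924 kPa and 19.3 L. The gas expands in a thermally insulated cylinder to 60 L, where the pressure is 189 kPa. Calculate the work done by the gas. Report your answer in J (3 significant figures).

W ≈ 16200 J

Adiabatic: W = (P₁V₁ − P₂V₂)/(γ − 1) with γ = 7/5.
P₁V₁ = 17833 J, P₂V₂ = 11340 J.
W = (17833 − 11340) / 0.4 = 16233 J.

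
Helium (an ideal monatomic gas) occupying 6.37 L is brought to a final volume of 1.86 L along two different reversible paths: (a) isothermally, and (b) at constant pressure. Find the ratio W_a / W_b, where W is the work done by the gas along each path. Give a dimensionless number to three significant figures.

W_a / W_b ≈ 1.74

Path (a) isothermal: W = P₁V₁ ln(V₂/V₁) → W_a/(P₁V₁) = -1.231.
Path (b) isobaric: W = P₁(V₂ − V₁) → W_b/(P₁V₁) = -0.708.
W_a / W_b = -1.231 / -0.708 = 1.739.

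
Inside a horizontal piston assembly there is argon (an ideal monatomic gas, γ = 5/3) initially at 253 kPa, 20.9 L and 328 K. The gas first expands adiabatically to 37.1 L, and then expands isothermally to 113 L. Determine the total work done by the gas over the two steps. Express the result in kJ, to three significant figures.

W_total ≈ 6.54 kJ

Step 1 (adiabatic): W = (P₁V₁ − P₂V₂)/(γ−1) = (5288 − 3607)/0.667 = 2521 J.
After step 1: P = 97.22 kPa, V = 37.1 L, T = 223.7 K.
Step 2 (isothermal): W = P₁V₁ ln(V₂/V₁) = (3607) ln(113/37.1) = 4017 J.
W_total = 2521 + 4017 = 6539 J.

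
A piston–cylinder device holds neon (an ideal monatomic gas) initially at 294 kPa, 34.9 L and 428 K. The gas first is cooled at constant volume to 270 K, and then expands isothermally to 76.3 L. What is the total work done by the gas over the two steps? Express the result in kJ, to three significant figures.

Step 1 (isochoric): W = 0 (constant volume).
After step 1: P = 185.5 kPa (V unchanged).
Step 2 (isothermal): W = P₁V₁ ln(V₂/V₁) = (6473) ln(76.3/34.9) = 5063 J.
W_total = 0 + 5063 = 5063 J.

W_total ≈ 5.06 kJ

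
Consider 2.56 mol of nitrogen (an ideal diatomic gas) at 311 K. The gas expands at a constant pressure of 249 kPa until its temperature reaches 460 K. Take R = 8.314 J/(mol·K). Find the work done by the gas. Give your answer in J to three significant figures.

W ≈ 3170 J

Isobaric: W = P ΔV = nR ΔT.
W = (2.56)(8.314)(460 − 311) = 3171 J.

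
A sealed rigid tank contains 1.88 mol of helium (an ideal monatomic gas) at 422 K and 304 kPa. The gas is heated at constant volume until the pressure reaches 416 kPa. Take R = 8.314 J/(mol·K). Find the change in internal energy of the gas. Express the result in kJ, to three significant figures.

ΔU ≈ 3.65 kJ

Constant volume ⇒ W = 0, so Q = ΔU = nCᵥΔT with Cᵥ = 3R/2 = 12.47 J/(mol·K).
At constant V, T₂/T₁ = P₂/P₁ ⇒ ΔT = T₁(P₂/P₁ − 1) = 422·(416/304 − 1) = 155.5 K.
ΔU = (1.88)(12.47)(155.5) = 3645 J.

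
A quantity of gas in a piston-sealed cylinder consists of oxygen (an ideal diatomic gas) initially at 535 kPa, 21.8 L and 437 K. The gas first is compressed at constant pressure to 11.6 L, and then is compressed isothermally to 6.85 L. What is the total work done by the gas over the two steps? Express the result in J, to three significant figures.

Step 1 (isobaric): W = PΔV = (535 kPa)(11.6 − 21.8 L) = -5457 J.
After step 1: P = 535 kPa, V = 11.6 L, T = 232.5 K.
Step 2 (isothermal): W = P₁V₁ ln(V₂/V₁) = (6206) ln(6.85/11.6) = -3269 J.
W_total = -5457 − 3269 = -8726 J.

W_total ≈ -8730 J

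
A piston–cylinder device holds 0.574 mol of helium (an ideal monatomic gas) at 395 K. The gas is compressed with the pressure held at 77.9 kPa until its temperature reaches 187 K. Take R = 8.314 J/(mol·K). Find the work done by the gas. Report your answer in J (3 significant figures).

W ≈ -993 J

Isobaric: W = P ΔV = nR ΔT.
W = (0.574)(8.314)(187 − 395) = -992.6 J.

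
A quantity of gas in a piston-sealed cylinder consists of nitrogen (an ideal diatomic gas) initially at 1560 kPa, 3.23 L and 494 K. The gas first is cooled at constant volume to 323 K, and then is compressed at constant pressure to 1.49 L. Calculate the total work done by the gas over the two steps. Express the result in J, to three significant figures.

W_total ≈ -1770 J

Step 1 (isochoric): W = 0 (constant volume).
After step 1: P = 1020 kPa (V unchanged).
Step 2 (isobaric): W = PΔV = (1020 kPa)(1.49 − 3.23 L) = -1775 J.
W_total = 0 − 1775 = -1775 J.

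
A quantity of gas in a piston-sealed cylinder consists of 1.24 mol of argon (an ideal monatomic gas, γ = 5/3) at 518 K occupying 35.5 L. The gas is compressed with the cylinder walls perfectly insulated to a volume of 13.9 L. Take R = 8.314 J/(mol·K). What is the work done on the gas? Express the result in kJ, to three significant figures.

Adiabatic: TV^(γ−1) = const with γ = 5/3.
T₂ = T₁ (V₁/V₂)^(γ−1) = 518 × (35.5/13.9)^0.667 = 518 × 1.868 = 967.8 K.
W_by = nCᵥ(T₁ − T₂) = (1.24)(12.47)(518 − 967.8) = -6956 J.
Work on gas = −W_by = 6956 J.

W ≈ 6.96 kJ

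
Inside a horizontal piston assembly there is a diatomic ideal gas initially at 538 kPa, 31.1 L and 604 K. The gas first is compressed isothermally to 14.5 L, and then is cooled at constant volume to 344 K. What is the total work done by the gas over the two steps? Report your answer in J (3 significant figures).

Step 1 (isothermal): W = P₁V₁ ln(V₂/V₁) = (16732) ln(14.5/31.1) = -12767 J.
Step 2 (isochoric): W = 0 (constant volume).
W_total = -12767 + 0 = -12767 J.

W_total ≈ -12800 J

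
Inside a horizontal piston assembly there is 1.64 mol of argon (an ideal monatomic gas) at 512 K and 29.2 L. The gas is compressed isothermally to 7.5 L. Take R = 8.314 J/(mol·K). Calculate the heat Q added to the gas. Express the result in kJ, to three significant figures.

Isothermal ⇒ ΔU = 0, so Q = W = nRT ln(V₂/V₁).
Q = (1.64)(8.314)(512) ln(7.5/29.2) = 6981 × -1.359 = -9489 J.

Q ≈ -9.49 kJ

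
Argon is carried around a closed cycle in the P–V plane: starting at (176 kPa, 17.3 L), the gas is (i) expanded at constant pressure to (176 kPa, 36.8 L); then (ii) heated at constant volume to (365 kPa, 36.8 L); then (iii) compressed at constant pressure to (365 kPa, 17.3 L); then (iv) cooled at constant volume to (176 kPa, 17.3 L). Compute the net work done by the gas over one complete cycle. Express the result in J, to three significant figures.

W_net ≈ -3690 J

Constant-volume legs do no work.
W(i) = (176)(36.8 − 17.3) = 3432 J; W(iii) = (365)(17.3 − 36.8) = -7117 J.
W_net = 3432 − 7117 = -3685 J (the counter-clockwise enclosed area).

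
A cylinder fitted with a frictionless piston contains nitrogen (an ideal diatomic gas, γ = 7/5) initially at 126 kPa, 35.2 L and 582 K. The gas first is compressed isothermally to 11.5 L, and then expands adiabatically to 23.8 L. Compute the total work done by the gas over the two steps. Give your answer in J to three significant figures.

W_total ≈ -2160 J

Step 1 (isothermal): W = P₁V₁ ln(V₂/V₁) = (4435) ln(11.5/35.2) = -4962 J.
After step 1: P = 385.7 kPa, V = 11.5 L, T = 582 K.
Step 2 (adiabatic): W = (P₁V₁ − P₂V₂)/(γ−1) = (4435 − 3316)/0.4 = 2799 J.
W_total = -4962 + 2799 = -2163 J.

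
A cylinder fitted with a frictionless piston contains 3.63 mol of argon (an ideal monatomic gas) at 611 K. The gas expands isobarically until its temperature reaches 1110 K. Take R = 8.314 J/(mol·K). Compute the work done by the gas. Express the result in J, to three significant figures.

W ≈ 15100 J

Isobaric: W = P ΔV = nR ΔT.
W = (3.63)(8.314)(1110 − 611) = 15060 J.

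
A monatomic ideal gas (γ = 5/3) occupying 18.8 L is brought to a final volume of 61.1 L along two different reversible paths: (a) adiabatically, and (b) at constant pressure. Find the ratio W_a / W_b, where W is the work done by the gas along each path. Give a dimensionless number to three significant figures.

W_a / W_b ≈ 0.363

Path (a) adiabatic: W = P₁V₁(1 − (V₁/V₂)^(γ−1))/(γ−1) → W_a/(P₁V₁) = 0.8163.
Path (b) isobaric: W = P₁(V₂ − V₁) → W_b/(P₁V₁) = 2.25.
W_a / W_b = 0.8163 / 2.25 = 0.3628.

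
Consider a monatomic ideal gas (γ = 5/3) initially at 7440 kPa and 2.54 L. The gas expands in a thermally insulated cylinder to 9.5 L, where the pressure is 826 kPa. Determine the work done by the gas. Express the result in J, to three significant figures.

Adiabatic: W = (P₁V₁ − P₂V₂)/(γ − 1) with γ = 5/3.
P₁V₁ = 18898 J, P₂V₂ = 7847 J.
W = (18898 − 7847) / 0.6667 = 16576 J.

W ≈ 16600 J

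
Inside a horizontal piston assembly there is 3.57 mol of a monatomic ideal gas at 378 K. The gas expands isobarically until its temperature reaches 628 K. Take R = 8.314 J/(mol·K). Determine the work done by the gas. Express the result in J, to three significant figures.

Isobaric: W = P ΔV = nR ΔT.
W = (3.57)(8.314)(628 − 378) = 7420 J.

W ≈ 7420 J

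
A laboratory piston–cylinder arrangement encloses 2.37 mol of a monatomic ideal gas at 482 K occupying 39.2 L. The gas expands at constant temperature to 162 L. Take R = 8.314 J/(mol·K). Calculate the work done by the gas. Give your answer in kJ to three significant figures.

W ≈ 13.5 kJ

Isothermal: W = nRT ln(V₂/V₁).
W = (2.37)(8.314)(482) × ln(162/39.2)
  = 9497 × 1.419
W_by_gas = 13476 J.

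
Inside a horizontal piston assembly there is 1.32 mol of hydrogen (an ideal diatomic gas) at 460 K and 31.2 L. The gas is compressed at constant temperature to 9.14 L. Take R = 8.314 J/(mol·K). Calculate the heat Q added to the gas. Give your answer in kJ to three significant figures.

Isothermal ⇒ ΔU = 0, so Q = W = nRT ln(V₂/V₁).
Q = (1.32)(8.314)(460) ln(9.14/31.2) = 5048 × -1.228 = -6198 J.

Q ≈ -6.20 kJ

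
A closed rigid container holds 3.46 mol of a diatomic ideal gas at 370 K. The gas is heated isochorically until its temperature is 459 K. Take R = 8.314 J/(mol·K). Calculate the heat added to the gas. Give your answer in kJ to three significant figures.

Constant volume ⇒ W = 0, so Q = ΔU = nCᵥΔT with Cᵥ = 5R/2 = 20.79 J/(mol·K).
ΔU = (3.46)(20.79)(459 − 370) = 6401 J.

Q ≈ 6.40 kJ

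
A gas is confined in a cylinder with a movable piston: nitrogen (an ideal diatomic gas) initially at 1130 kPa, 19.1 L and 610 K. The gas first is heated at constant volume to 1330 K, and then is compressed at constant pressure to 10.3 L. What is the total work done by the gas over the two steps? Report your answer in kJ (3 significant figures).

W_total ≈ -21.7 kJ

Step 1 (isochoric): W = 0 (constant volume).
After step 1: P = 2464 kPa (V unchanged).
Step 2 (isobaric): W = PΔV = (2464 kPa)(10.3 − 19.1 L) = -21681 J.
W_total = 0 − 21681 = -21681 J.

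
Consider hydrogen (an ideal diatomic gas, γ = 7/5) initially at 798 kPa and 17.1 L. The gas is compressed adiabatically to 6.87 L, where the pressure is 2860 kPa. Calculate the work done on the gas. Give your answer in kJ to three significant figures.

W ≈ 15.0 kJ

Adiabatic: W = (P₁V₁ − P₂V₂)/(γ − 1) with γ = 7/5.
P₁V₁ = 13646 J, P₂V₂ = 19648 J.
W = (13646 − 19648) / 0.4 = -15006 J.
Work on gas = −W_by = 15006 J.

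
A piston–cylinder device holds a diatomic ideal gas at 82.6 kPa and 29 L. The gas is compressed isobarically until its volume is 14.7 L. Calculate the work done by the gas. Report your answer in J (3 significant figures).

Isobaric: W = P ΔV.
W = (82.6 kPa)(14.7 − 29 L) = (82.6)(-14.3) = -1181 J.

W ≈ -1180 J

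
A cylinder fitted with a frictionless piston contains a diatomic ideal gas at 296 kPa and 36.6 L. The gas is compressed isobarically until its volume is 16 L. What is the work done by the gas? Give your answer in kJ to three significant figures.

Isobaric: W = P ΔV.
W = (296 kPa)(16 − 36.6 L) = (296)(-20.6) = -6098 J.

W ≈ -6.10 kJ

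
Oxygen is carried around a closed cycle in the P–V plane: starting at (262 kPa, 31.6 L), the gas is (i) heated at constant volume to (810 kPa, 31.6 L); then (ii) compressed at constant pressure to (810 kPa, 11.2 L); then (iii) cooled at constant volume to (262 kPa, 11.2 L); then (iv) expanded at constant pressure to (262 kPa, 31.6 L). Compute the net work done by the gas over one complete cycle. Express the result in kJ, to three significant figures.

W_net ≈ -11.2 kJ

Constant-volume legs do no work.
W(ii) = (810)(11.2 − 31.6) = -16524 J; W(iv) = (262)(31.6 − 11.2) = 5345 J.
W_net = -16524 + 5345 = -11179 J (the counter-clockwise enclosed area).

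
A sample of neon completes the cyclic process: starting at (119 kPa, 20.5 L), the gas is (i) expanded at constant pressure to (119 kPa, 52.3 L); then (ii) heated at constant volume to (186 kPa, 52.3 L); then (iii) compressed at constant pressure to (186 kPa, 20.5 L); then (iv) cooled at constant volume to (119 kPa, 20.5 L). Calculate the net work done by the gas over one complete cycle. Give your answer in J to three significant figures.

W_net ≈ -2130 J

Constant-volume legs do no work.
W(i) = (119)(52.3 − 20.5) = 3784 J; W(iii) = (186)(20.5 − 52.3) = -5915 J.
W_net = 3784 − 5915 = -2131 J (the counter-clockwise enclosed area).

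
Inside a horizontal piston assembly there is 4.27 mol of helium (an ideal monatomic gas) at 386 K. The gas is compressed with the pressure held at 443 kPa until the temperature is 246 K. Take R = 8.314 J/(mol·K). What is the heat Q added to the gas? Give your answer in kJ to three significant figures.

Q ≈ -12.4 kJ

Isobaric: W = nRΔT = (4.27)(8.314)(-140) = -4970 J.
ΔU = nCᵥΔT with Cᵥ = 3R/2: ΔU = (4.27)(12.47)(-140) = -7455 J.
Q = ΔU + W = -7455 − 4970 = -12425 J.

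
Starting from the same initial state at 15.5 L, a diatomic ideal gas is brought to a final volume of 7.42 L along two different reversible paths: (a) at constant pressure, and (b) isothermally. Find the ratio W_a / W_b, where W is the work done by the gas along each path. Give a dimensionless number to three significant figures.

Path (a) isobaric: W = P₁(V₂ − V₁) → W_a/(P₁V₁) = -0.5213.
Path (b) isothermal: W = P₁V₁ ln(V₂/V₁) → W_b/(P₁V₁) = -0.7367.
W_a / W_b = -0.5213 / -0.7367 = 0.7076.

W_a / W_b ≈ 0.708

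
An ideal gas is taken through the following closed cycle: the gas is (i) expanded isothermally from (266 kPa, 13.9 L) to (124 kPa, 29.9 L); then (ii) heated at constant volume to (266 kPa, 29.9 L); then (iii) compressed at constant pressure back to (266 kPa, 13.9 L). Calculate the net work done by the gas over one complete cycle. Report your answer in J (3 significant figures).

Leg (i): W = PᵢVᵢ ln(V_f/Vᵢ) = (3697) ln(29.9/13.9) = 2832 J.
Leg (ii): W = 0.
Leg (iii): W = PΔV = (266)(13.9 − 29.9) = -4256 J.
W_net = 2832 − 4256 = -1424 J.

W_net ≈ -1420 J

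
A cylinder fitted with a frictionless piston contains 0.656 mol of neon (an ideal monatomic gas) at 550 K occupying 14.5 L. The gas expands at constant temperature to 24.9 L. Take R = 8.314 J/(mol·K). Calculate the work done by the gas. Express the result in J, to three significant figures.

W ≈ 1620 J

Isothermal: W = nRT ln(V₂/V₁).
W = (0.656)(8.314)(550) × ln(24.9/14.5)
  = 3000 × 0.5407
W_by_gas = 1622 J.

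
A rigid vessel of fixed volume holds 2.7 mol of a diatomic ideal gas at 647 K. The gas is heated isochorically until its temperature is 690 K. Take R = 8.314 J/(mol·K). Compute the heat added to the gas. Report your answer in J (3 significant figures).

Q ≈ 2410 J

Constant volume ⇒ W = 0, so Q = ΔU = nCᵥΔT with Cᵥ = 5R/2 = 20.79 J/(mol·K).
ΔU = (2.7)(20.79)(690 − 647) = 2413 J.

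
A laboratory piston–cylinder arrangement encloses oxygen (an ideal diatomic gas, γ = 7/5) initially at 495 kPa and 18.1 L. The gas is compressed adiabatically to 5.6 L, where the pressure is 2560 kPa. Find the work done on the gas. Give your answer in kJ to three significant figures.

W ≈ 13.4 kJ

Adiabatic: W = (P₁V₁ − P₂V₂)/(γ − 1) with γ = 7/5.
P₁V₁ = 8960 J, P₂V₂ = 14336 J.
W = (8960 − 14336) / 0.4 = -13441 J.
Work on gas = −W_by = 13441 J.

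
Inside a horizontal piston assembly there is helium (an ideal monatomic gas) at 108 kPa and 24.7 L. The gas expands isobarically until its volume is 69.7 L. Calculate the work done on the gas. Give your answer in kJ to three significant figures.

Isobaric: W = P ΔV.
W = (108 kPa)(69.7 − 24.7 L) = (108)(45) = 4860 J.
Work on gas = −W_by = -4860 J.

W ≈ -4.86 kJ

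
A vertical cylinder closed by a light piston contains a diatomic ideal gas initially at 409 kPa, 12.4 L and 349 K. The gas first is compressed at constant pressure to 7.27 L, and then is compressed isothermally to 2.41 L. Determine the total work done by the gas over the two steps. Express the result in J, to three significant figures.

W_total ≈ -5380 J

Step 1 (isobaric): W = PΔV = (409 kPa)(7.27 − 12.4 L) = -2098 J.
After step 1: P = 409 kPa, V = 7.27 L, T = 204.6 K.
Step 2 (isothermal): W = P₁V₁ ln(V₂/V₁) = (2973) ln(2.41/7.27) = -3283 J.
W_total = -2098 − 3283 = -5381 J.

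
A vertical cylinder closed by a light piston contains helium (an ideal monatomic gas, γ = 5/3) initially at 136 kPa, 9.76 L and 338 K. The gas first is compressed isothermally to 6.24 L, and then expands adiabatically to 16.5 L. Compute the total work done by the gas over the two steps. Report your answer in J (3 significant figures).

W_total ≈ 356 J

Step 1 (isothermal): W = P₁V₁ ln(V₂/V₁) = (1327) ln(6.24/9.76) = -593.7 J.
After step 1: P = 212.7 kPa, V = 6.24 L, T = 338 K.
Step 2 (adiabatic): W = (P₁V₁ − P₂V₂)/(γ−1) = (1327 − 694.2)/0.667 = 949.8 J.
W_total = -593.7 + 949.8 = 356.1 J.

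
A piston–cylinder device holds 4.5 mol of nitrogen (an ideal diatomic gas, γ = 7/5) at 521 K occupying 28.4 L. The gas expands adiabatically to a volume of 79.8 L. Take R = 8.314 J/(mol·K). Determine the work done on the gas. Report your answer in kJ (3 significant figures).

W ≈ -16.5 kJ

Adiabatic: TV^(γ−1) = const with γ = 7/5.
T₂ = T₁ (V₁/V₂)^(γ−1) = 521 × (28.4/79.8)^0.4 = 521 × 0.6615 = 344.6 K.
W_by = nCᵥ(T₁ − T₂) = (4.5)(20.79)(521 − 344.6) = 16496 J.
Work on gas = −W_by = -16496 J.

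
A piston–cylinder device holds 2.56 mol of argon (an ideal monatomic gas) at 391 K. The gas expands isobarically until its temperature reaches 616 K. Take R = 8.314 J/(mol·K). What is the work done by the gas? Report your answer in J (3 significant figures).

W ≈ 4790 J

Isobaric: W = P ΔV = nR ΔT.
W = (2.56)(8.314)(616 − 391) = 4789 J.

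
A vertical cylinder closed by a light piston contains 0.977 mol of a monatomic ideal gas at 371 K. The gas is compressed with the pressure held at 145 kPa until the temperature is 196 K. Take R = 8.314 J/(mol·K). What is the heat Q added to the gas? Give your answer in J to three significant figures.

Isobaric: W = nRΔT = (0.977)(8.314)(-175) = -1421 J.
ΔU = nCᵥΔT with Cᵥ = 3R/2: ΔU = (0.977)(12.47)(-175) = -2132 J.
Q = ΔU + W = -2132 − 1421 = -3554 J.

Q ≈ -3550 J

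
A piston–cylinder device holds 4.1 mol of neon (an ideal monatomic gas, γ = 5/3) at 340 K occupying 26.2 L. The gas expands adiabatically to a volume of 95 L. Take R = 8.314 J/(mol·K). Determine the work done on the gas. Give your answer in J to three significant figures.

W ≈ -10000 J

Adiabatic: TV^(γ−1) = const with γ = 5/3.
T₂ = T₁ (V₁/V₂)^(γ−1) = 340 × (26.2/95)^0.667 = 340 × 0.4237 = 144.1 K.
W_by = nCᵥ(T₁ − T₂) = (4.1)(12.47)(340 − 144.1) = 10019 J.
Work on gas = −W_by = -10019 J.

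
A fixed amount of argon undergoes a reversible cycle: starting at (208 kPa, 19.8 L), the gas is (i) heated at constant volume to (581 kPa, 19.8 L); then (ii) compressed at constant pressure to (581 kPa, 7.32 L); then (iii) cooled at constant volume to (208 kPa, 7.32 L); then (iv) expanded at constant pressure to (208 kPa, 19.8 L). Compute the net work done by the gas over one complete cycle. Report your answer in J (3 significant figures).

W_net ≈ -4660 J

Constant-volume legs do no work.
W(ii) = (581)(7.32 − 19.8) = -7251 J; W(iv) = (208)(19.8 − 7.32) = 2596 J.
W_net = -7251 + 2596 = -4655 J (the counter-clockwise enclosed area).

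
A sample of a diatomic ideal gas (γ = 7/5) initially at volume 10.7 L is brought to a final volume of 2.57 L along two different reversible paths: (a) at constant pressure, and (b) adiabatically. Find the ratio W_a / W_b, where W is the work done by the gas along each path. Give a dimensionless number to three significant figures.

W_a / W_b ≈ 0.395

Path (a) isobaric: W = P₁(V₂ − V₁) → W_a/(P₁V₁) = -0.7598.
Path (b) adiabatic: W = P₁V₁(1 − (V₁/V₂)^(γ−1))/(γ−1) → W_b/(P₁V₁) = -1.923.
W_a / W_b = -0.7598 / -1.923 = 0.3951.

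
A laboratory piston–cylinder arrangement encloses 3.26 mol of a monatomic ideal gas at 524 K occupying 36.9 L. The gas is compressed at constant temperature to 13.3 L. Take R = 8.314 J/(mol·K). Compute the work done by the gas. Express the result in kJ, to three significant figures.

W ≈ -14.5 kJ

Isothermal: W = nRT ln(V₂/V₁).
W = (3.26)(8.314)(524) × ln(13.3/36.9)
  = 14202 × -1.02
W_by_gas = -14493 J.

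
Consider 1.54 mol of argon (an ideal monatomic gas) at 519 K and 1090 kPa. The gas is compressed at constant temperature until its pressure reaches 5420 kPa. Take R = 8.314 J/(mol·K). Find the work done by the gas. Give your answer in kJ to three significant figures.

W ≈ -10.7 kJ

Isothermal process: W = nRT ln(V₂/V₁) = nRT ln(P₁/P₂).
W = (1.54)(8.314)(519) × ln(1090/5420)
  = 6645 × ln(0.2011) = 6645 × -1.604
W_by_gas = -10658 J.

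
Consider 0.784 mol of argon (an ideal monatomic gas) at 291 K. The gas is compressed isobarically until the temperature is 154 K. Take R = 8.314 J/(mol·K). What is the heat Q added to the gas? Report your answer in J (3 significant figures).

Isobaric: W = nRΔT = (0.784)(8.314)(-137) = -893 J.
ΔU = nCᵥΔT with Cᵥ = 3R/2: ΔU = (0.784)(12.47)(-137) = -1339 J.
Q = ΔU + W = -1339 − 893 = -2232 J.

Q ≈ -2230 J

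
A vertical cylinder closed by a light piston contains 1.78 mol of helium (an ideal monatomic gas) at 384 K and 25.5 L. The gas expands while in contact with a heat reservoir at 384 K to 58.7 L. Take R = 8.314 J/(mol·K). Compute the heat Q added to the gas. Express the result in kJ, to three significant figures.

Q ≈ 4.74 kJ

Isothermal ⇒ ΔU = 0, so Q = W = nRT ln(V₂/V₁).
Q = (1.78)(8.314)(384) ln(58.7/25.5) = 5683 × 0.8338 = 4738 J.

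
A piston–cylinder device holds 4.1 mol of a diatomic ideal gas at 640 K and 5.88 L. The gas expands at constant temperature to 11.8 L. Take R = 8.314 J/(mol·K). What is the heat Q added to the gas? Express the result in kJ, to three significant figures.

Isothermal ⇒ ΔU = 0, so Q = W = nRT ln(V₂/V₁).
Q = (4.1)(8.314)(640) ln(11.8/5.88) = 21816 × 0.6965 = 15196 J.

Q ≈ 15.2 kJ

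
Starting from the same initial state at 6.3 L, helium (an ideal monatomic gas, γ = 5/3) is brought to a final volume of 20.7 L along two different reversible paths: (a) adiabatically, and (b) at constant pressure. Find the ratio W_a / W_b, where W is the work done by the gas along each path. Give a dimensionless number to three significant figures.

W_a / W_b ≈ 0.359

Path (a) adiabatic: W = P₁V₁(1 − (V₁/V₂)^(γ−1))/(γ−1) → W_a/(P₁V₁) = 0.8213.
Path (b) isobaric: W = P₁(V₂ − V₁) → W_b/(P₁V₁) = 2.286.
W_a / W_b = 0.8213 / 2.286 = 0.3593.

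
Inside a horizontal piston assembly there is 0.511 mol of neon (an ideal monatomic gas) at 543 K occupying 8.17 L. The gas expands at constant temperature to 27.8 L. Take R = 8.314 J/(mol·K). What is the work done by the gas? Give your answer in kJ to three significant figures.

Isothermal: W = nRT ln(V₂/V₁).
W = (0.511)(8.314)(543) × ln(27.8/8.17)
  = 2307 × 1.225
W_by_gas = 2825 J.

W ≈ 2.82 kJ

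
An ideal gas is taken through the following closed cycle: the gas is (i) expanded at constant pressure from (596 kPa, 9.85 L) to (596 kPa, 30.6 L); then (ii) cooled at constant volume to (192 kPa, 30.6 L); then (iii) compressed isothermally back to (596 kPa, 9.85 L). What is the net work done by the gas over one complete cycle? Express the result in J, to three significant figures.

W_net ≈ 5710 J

Leg (i): W = PΔV = (596)(30.6 − 9.85) = 12367 J.
Leg (ii): W = 0.
Leg (iii): W = PᵢVᵢ ln(V_f/Vᵢ) = (5875) ln(9.85/30.6) = -6660 J.
W_net = 12367 − 6660 = 5707 J.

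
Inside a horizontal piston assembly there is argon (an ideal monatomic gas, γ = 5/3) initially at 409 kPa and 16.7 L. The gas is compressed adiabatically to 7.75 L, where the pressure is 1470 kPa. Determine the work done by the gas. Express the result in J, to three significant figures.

Adiabatic: W = (P₁V₁ − P₂V₂)/(γ − 1) with γ = 5/3.
P₁V₁ = 6830 J, P₂V₂ = 11392 J.
W = (6830 − 11392) / 0.6667 = -6843 J.

W ≈ -6840 J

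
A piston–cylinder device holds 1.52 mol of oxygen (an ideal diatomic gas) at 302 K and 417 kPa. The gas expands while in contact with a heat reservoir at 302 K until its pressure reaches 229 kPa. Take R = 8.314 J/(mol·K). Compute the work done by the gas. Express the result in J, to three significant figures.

W ≈ 2290 J

Isothermal process: W = nRT ln(V₂/V₁) = nRT ln(P₁/P₂).
W = (1.52)(8.314)(302) × ln(417/229)
  = 3816 × ln(1.821) = 3816 × 0.5994
W_by_gas = 2287 J.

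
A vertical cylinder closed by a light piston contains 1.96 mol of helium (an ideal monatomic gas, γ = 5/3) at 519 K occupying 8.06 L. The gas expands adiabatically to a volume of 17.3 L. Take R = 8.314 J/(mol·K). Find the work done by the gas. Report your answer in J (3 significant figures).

W ≈ 5060 J

Adiabatic: TV^(γ−1) = const with γ = 5/3.
T₂ = T₁ (V₁/V₂)^(γ−1) = 519 × (8.06/17.3)^0.667 = 519 × 0.601 = 311.9 K.
W_by = nCᵥ(T₁ − T₂) = (1.96)(12.47)(519 − 311.9) = 5062 J.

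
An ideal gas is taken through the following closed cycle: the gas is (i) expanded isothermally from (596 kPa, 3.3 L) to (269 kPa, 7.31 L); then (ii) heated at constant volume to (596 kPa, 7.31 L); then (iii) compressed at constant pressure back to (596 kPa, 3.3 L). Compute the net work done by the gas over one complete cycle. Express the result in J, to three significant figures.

W_net ≈ -826 J

Leg (i): W = PᵢVᵢ ln(V_f/Vᵢ) = (1967) ln(7.31/3.3) = 1564 J.
Leg (ii): W = 0.
Leg (iii): W = PΔV = (596)(3.3 − 7.31) = -2390 J.
W_net = 1564 − 2390 = -825.7 J.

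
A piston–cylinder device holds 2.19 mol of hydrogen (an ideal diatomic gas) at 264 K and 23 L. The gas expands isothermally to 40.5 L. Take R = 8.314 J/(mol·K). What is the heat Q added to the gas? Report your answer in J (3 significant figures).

Q ≈ 2720 J

Isothermal ⇒ ΔU = 0, so Q = W = nRT ln(V₂/V₁).
Q = (2.19)(8.314)(264) ln(40.5/23) = 4807 × 0.5658 = 2720 J.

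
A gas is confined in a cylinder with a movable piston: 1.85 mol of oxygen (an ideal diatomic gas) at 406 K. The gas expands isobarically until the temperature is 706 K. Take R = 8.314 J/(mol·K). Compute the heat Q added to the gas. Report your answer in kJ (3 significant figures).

Isobaric: W = nRΔT = (1.85)(8.314)(300) = 4614 J.
ΔU = nCᵥΔT with Cᵥ = 5R/2: ΔU = (1.85)(20.79)(300) = 11536 J.
Q = ΔU + W = 11536 + 4614 = 16150 J.

Q ≈ 16.1 kJ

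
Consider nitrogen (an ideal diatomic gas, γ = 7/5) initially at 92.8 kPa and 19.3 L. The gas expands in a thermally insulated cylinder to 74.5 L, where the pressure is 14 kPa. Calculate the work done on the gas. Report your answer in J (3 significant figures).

W ≈ -1870 J

Adiabatic: W = (P₁V₁ − P₂V₂)/(γ − 1) with γ = 7/5.
P₁V₁ = 1791 J, P₂V₂ = 1043 J.
W = (1791 − 1043) / 0.4 = 1870 J.
Work on gas = −W_by = -1870 J.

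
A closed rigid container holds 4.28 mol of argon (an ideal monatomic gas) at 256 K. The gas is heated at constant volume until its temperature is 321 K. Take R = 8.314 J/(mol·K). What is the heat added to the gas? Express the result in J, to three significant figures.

Constant volume ⇒ W = 0, so Q = ΔU = nCᵥΔT with Cᵥ = 3R/2 = 12.47 J/(mol·K).
ΔU = (4.28)(12.47)(321 − 256) = 3469 J.

Q ≈ 3470 J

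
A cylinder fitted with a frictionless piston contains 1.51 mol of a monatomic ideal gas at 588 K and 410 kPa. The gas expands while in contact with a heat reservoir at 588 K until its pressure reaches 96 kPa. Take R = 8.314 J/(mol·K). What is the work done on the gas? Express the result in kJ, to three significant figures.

W ≈ -10.7 kJ

Isothermal process: W = nRT ln(V₂/V₁) = nRT ln(P₁/P₂).
W = (1.51)(8.314)(588) × ln(410/96)
  = 7382 × ln(4.271) = 7382 × 1.452
W_by_gas = 10717 J; work on gas = −W_by = -10717 J.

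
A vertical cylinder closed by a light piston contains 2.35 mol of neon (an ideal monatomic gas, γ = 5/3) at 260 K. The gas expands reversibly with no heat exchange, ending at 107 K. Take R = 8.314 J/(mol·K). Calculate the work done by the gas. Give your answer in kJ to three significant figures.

W ≈ 4.48 kJ

Adiabatic ⇒ Q = 0, so W_by = −ΔU = nCᵥ(T₁ − T₂).
Cᵥ = 3R/2 = 12.47 J/(mol·K).
W = (2.35)(12.47)(260 − 107) = 4484 J.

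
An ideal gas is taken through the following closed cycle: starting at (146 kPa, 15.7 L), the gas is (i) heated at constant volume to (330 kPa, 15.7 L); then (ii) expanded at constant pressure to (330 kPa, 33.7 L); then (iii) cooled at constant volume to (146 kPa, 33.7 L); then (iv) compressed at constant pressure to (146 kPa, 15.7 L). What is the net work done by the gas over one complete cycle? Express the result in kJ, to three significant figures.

W_net ≈ 3.31 kJ

Constant-volume legs do no work.
W(ii) = (330)(33.7 − 15.7) = 5940 J; W(iv) = (146)(15.7 − 33.7) = -2628 J.
W_net = 5940 − 2628 = 3312 J (the clockwise enclosed area).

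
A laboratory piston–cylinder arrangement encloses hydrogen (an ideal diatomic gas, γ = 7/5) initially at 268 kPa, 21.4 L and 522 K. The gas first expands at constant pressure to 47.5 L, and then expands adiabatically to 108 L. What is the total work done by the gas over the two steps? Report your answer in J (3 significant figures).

W_total ≈ 15900 J

Step 1 (isobaric): W = PΔV = (268 kPa)(47.5 − 21.4 L) = 6995 J.
After step 1: P = 268 kPa, V = 47.5 L, T = 1159 K.
Step 2 (adiabatic): W = (P₁V₁ − P₂V₂)/(γ−1) = (12730 − 9165)/0.4 = 8912 J.
W_total = 6995 + 8912 = 15907 J.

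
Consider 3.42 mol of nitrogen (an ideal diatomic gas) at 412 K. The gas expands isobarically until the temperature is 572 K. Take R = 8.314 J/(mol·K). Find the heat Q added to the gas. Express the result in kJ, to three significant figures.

Isobaric: W = nRΔT = (3.42)(8.314)(160) = 4549 J.
ΔU = nCᵥΔT with Cᵥ = 5R/2: ΔU = (3.42)(20.79)(160) = 11374 J.
Q = ΔU + W = 11374 + 4549 = 15923 J.

Q ≈ 15.9 kJ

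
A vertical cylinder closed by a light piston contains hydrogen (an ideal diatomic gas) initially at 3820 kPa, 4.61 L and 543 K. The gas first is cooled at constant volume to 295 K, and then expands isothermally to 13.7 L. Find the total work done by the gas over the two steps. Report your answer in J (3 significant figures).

W_total ≈ 10400 J

Step 1 (isochoric): W = 0 (constant volume).
After step 1: P = 2075 kPa (V unchanged).
Step 2 (isothermal): W = P₁V₁ ln(V₂/V₁) = (9567) ln(13.7/4.61) = 10420 J.
W_total = 0 + 10420 = 10420 J.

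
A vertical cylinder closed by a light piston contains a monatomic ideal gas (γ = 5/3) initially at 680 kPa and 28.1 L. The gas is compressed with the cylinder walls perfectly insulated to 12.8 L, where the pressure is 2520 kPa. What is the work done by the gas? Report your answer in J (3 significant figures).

W ≈ -19700 J

Adiabatic: W = (P₁V₁ − P₂V₂)/(γ − 1) with γ = 5/3.
P₁V₁ = 19108 J, P₂V₂ = 32256 J.
W = (19108 − 32256) / 0.6667 = -19722 J.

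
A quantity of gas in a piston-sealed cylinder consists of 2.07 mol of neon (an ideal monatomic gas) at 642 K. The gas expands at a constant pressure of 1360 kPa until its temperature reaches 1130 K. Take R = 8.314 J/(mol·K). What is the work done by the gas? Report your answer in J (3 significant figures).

Isobaric: W = P ΔV = nR ΔT.
W = (2.07)(8.314)(1130 − 642) = 8398 J.

W ≈ 8400 J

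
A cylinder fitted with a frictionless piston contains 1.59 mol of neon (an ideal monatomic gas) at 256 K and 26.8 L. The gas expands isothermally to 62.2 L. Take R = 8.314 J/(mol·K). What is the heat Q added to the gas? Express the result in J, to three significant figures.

Isothermal ⇒ ΔU = 0, so Q = W = nRT ln(V₂/V₁).
Q = (1.59)(8.314)(256) ln(62.2/26.8) = 3384 × 0.842 = 2849 J.

Q ≈ 2850 J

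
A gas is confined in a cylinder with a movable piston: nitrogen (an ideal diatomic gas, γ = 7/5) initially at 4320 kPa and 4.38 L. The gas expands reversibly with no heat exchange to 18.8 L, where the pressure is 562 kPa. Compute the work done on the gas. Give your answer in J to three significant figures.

W ≈ -20900 J

Adiabatic: W = (P₁V₁ − P₂V₂)/(γ − 1) with γ = 7/5.
P₁V₁ = 18922 J, P₂V₂ = 10566 J.
W = (18922 − 10566) / 0.4 = 20890 J.
Work on gas = −W_by = -20890 J.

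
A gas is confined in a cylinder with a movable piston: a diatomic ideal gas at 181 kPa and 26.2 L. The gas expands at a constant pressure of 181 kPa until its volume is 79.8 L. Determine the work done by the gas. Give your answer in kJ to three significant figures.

W ≈ 9.70 kJ

Isobaric: W = P ΔV.
W = (181 kPa)(79.8 − 26.2 L) = (181)(53.6) = 9702 J.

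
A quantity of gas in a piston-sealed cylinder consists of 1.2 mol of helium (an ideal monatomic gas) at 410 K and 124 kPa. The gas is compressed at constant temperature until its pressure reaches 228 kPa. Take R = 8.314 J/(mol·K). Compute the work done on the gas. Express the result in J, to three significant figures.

W ≈ 2490 J

Isothermal process: W = nRT ln(V₂/V₁) = nRT ln(P₁/P₂).
W = (1.2)(8.314)(410) × ln(124/228)
  = 4090 × ln(0.5439) = 4090 × -0.6091
W_by_gas = -2491 J; work on gas = −W_by = 2491 J.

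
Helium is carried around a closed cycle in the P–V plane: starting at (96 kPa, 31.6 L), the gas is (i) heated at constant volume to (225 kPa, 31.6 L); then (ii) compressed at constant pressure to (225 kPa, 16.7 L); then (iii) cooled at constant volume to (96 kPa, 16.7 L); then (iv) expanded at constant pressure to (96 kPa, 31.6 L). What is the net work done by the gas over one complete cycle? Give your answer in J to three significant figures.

W_net ≈ -1920 J

Constant-volume legs do no work.
W(ii) = (225)(16.7 − 31.6) = -3353 J; W(iv) = (96)(31.6 − 16.7) = 1430 J.
W_net = -3353 + 1430 = -1922 J (the counter-clockwise enclosed area).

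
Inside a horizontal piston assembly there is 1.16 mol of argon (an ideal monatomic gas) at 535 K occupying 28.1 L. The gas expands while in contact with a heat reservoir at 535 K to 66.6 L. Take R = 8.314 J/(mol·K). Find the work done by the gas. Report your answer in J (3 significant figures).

W ≈ 4450 J

Isothermal: W = nRT ln(V₂/V₁).
W = (1.16)(8.314)(535) × ln(66.6/28.1)
  = 5160 × 0.8629
W_by_gas = 4452 J.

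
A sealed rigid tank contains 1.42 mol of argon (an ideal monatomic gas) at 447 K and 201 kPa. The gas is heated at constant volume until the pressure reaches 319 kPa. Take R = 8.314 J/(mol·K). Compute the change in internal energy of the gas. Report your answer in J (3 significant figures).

ΔU ≈ 4650 J

Constant volume ⇒ W = 0, so Q = ΔU = nCᵥΔT with Cᵥ = 3R/2 = 12.47 J/(mol·K).
At constant V, T₂/T₁ = P₂/P₁ ⇒ ΔT = T₁(P₂/P₁ − 1) = 447·(319/201 − 1) = 262.4 K.
ΔU = (1.42)(12.47)(262.4) = 4647 J.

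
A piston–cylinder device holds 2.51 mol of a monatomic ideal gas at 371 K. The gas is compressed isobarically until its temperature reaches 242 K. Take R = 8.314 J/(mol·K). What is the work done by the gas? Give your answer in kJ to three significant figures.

W ≈ -2.69 kJ

Isobaric: W = P ΔV = nR ΔT.
W = (2.51)(8.314)(242 − 371) = -2692 J.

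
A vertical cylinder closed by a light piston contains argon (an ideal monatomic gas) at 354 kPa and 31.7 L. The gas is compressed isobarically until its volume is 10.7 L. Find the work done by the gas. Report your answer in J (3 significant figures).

Isobaric: W = P ΔV.
W = (354 kPa)(10.7 − 31.7 L) = (354)(-21) = -7434 J.

W ≈ -7430 J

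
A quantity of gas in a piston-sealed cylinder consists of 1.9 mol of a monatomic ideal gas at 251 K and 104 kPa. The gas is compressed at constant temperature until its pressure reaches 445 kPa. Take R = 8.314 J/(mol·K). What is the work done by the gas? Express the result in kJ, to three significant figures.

Isothermal process: W = nRT ln(V₂/V₁) = nRT ln(P₁/P₂).
W = (1.9)(8.314)(251) × ln(104/445)
  = 3965 × ln(0.2337) = 3965 × -1.454
W_by_gas = -5764 J.

W ≈ -5.76 kJ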